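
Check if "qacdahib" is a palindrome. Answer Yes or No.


Input string: 'qacdahib'
Reversed: 'bihadcaq'
Compare pairs: s[0]='q' vs s[7]='b' (mismatch), s[1]='a' vs s[6]='i' (mismatch), s[2]='c' vs s[5]='h' (mismatch), s[3]='d' vs s[4]='a' (mismatch)
Palindrome: No


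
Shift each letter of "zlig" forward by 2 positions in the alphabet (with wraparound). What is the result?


Input: 'zlig', shift = 2
Operation: for each letter, (position + 2) mod 26
Mapping: 'z'(25+2=27, 27 mod 26=1)->'b', 'l'(11+2=13)->'n', 'i'(8+2=10)->'k', 'g'(6+2=8)->'i'
Result: bnki


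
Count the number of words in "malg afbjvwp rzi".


Input string: 'malg afbjvwp rzi'
Operation: split by spaces
Words found: 'malg', 'afbjvwp', 'rzi'
Word count: 3


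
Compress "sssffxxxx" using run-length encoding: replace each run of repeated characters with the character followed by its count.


Input: 'sssffxxxx'
Operation: identify consecutive runs
Runs: 'sss' -> s3, 'ff' -> f2, 'xxxx' -> x4
Encoded: s3f2x4


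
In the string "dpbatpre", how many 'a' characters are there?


Input string: 'dpbatpre'
Target character: 'a'
Scan each position: s[3]='a'
Matches found at indices: 3
Total: 1


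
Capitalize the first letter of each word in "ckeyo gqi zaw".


Input string: 'ckeyo gqi zaw'
Operation: capitalize first letter of each word
Word transformations: 'ckeyo'->'Ckeyo', 'gqi'->'Gqi', 'zaw'->'Zaw'
Result: Ckeyo Gqi Zaw


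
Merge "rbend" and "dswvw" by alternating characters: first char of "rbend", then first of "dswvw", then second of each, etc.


String 1: 'rbend'
String 2: 'dswvw'
Operation: alternate characters
Pairs: 'r'+'d', 'b'+'s', 'e'+'w', 'n'+'v', 'd'+'w'
Result: rdbsewnvdw


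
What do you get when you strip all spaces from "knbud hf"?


Input string: 'knbud hf'
Operation: remove all spaces
Words: 'knbud', 'hf'
Join without spaces: knbudhf


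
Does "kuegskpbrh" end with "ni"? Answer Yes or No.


Input string: 'kuegskpbrh'
Suffix to check: 'ni'
Last 2 characters of input: 'rh'
Match: False
Result: No


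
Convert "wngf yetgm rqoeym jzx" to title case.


Input string: 'wngf yetgm rqoeym jzx'
Operation: capitalize first letter of each word
Word transformations: 'wngf'->'Wngf', 'yetgm'->'Yetgm', 'rqoeym'->'Rqoeym', 'jzx'->'Jzx'
Result: Wngf Yetgm Rqoeym Jzx


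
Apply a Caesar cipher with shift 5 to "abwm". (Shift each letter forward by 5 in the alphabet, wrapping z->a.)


Input: 'abwm', shift = 5
Operation: for each letter, (position + 5) mod 26
Mapping: 'a'(0+5=5)->'f', 'b'(1+5=6)->'g', 'w'(22+5=27, 27 mod 26=1)->'b', 'm'(12+5=17)->'r'
Result: fgbr


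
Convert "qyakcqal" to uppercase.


Input string: 'qyakcqal'
Operation: convert each letter to uppercase
Mapping: 'q'->'Q', 'y'->'Y', 'a'->'A', 'k'->'K', 'c'->'C', 'q'->'Q', 'a'->'A', 'l'->'L'
Result: QYAKCQAL


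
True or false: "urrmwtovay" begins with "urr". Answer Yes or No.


Input string: 'urrmwtovay'
Prefix to check: 'urr'
First 3 characters of input: 'urr'
Match: True
Result: Yes


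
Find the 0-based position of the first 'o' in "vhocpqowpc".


Input string: 'vhocpqowpc'
Target: 'o'
Scanning left to right: s[0]='v', s[1]='h', s[2]='o'
First match at index: 2


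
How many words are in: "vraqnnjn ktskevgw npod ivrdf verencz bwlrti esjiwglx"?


Input string: 'vraqnnjn ktskevgw npod ivrdf verencz bwlrti esjiwglx'
Operation: split by spaces
Words found: 'vraqnnjn', 'ktskevgw', 'npod', 'ivrdf', 'verencz', 'bwlrti', 'esjiwglx'
Word count: 7


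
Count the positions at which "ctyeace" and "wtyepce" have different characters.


String 1: 'ctyeace'
String 2: 'wtyepce'
Compare each position: pos 0: 'c'!='w', pos 1: 't'=='t', pos 2: 'y'=='y', pos 3: 'e'=='e', pos 4: 'a'!='p', pos 5: 'c'=='c', pos 6: 'e'=='e'
Differing positions: 2
Hamming distance: 2


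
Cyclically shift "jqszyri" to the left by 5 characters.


Input: 'jqszyri', shift = 5
Operation: split at index 5 and swap parts
Front part s[0:5] = 'jqszy'
Back part s[5:] = 'ri'
Rotated = back + front = 'ri' + 'jqszy'
Result: rijqszy


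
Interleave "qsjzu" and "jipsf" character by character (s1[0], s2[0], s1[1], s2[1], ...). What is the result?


String 1: 'qsjzu'
String 2: 'jipsf'
Operation: alternate characters
Pairs: 'q'+'j', 's'+'i', 'j'+'p', 'z'+'s', 'u'+'f'
Result: qjsijpzsuf


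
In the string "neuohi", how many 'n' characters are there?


Input string: 'neuohi'
Target character: 'n'
Scan each position: s[0]='n'
Matches found at indices: 0
Total: 1


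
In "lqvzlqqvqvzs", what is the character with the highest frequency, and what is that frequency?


Input: 'lqvzlqqvqvzs'
Operation: tally each character
Counts: 'l':2, 'q':4, 's':1, 'v':3, 'z':2
Maximum: 'q' appears 4 times


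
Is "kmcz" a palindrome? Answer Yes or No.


Input string: 'kmcz'
Reversed: 'zcmk'
Compare pairs: s[0]='k' vs s[3]='z' (mismatch), s[1]='m' vs s[2]='c' (mismatch)
Palindrome: No


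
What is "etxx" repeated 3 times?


Input string: 'etxx'
Operation: repeat 3 times
Concatenation: 'etxx' + 'etxx' + 'etxx'
Result: etxxetxxetxx


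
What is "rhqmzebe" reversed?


Input string: 'rhqmzebe'
Operation: reverse character order
Original order: 'r' -> 'h' -> 'q' -> 'm' -> 'z' -> 'e' -> 'b' -> 'e'
Reversed order: 'e' -> 'b' -> 'e' -> 'z' -> 'm' -> 'q' -> 'h' -> 'r'
Result: ebezmqhr


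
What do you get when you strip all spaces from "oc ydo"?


Input string: 'oc ydo'
Operation: remove all spaces
Words: 'oc', 'ydo'
Join without spaces: ocydo


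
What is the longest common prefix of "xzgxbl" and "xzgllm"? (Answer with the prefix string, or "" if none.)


String 1: 'xzgxbl'
String 2: 'xzgllm'
Compare position by position:
pos 0: 'x' vs 'x' match
pos 1: 'z' vs 'z' match
pos 2: 'g' vs 'g' match
pos 3: 'x' vs 'l' differ -> stop
Longest common prefix: "xzg" (length 3)


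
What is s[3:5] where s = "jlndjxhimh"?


Input string: 'jlndjxhimh'
Operation: slice [3:5]
Extract characters: s[3]='d', s[4]='j'
Result: dj


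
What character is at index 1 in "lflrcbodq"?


Input string: 'lflrcbodq'
Operation: get character at index 1
Index mapping: s[0]='l', s[1]='f'
Result: 'f'


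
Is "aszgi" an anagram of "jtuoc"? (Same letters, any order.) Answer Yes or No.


String 1: 'jtuoc' -> sorted: 'cjotu'
String 2: 'aszgi' -> sorted: 'agisz'
Compare sorted forms: 'cjotu' != 'agisz'
Anagram: No


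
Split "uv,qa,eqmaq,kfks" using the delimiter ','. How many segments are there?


Input string: 'uv,qa,eqmaq,kfks'
Delimiter: ','
Split result: 'uv', 'qa', 'eqmaq', 'kfks'
Number of parts: 4


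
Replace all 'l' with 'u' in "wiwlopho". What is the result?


Input string: 'wiwlopho'
Operation: replace 'l' with 'u'
Positions of 'l': 3
After replacement: wiwuopho


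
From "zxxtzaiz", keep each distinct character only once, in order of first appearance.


Input: 'zxxtzaiz'
Operation: keep first occurrence of each character
Scan: s[0]='z' new -> keep; s[1]='x' new -> keep; s[2]='x' seen -> skip; s[3]='t' new -> keep; s[4]='z' seen -> skip; s[5]='a' new -> keep; s[6]='i' new -> keep; s[7]='z' seen -> skip
Result: zxtai


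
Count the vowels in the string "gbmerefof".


Input string: 'gbmerefof'
Operation: count vowels (a, e, i, o, u)
Scan: s[0]='g', s[1]='b', s[2]='m', s[3]='e' (vowel), s[4]='r', s[5]='e' (vowel), s[6]='f', s[7]='o' (vowel), s[8]='f'
Vowels found: 3
Result: 3


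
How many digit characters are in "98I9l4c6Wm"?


Input string: '98I9l4c6Wm'
Operation: count digit characters (0-9)
Scan: '9'(digit), '8'(digit), 'I', '9'(digit), 'l', '4'(digit), 'c', '6'(digit), 'W', 'm'
Digits found: 5
Result: 5


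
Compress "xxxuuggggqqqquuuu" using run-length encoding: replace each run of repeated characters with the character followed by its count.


Input: 'xxxuuggggqqqquuuu'
Operation: identify consecutive runs
Runs: 'xxx' -> x3, 'uu' -> u2, 'gggg' -> g4, 'qqqq' -> q4, 'uuuu' -> u4
Encoded: x3u2g4q4u4


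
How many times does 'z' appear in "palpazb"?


Input string: 'palpazb'
Target character: 'z'
Scan each position: s[5]='z'
Matches found at indices: 5
Total: 1


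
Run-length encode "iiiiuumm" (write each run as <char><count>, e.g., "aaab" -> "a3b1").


Input: 'iiiiuumm'
Operation: identify consecutive runs
Runs: 'iiii' -> i4, 'uu' -> u2, 'mm' -> m2
Encoded: i4u2m2


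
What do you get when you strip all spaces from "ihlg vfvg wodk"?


Input string: 'ihlg vfvg wodk'
Operation: remove all spaces
Words: 'ihlg', 'vfvg', 'wodk'
Join without spaces: ihlgvfvgwodk


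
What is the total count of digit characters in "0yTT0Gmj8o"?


Input string: '0yTT0Gmj8o'
Operation: count digit characters (0-9)
Scan: '0'(digit), 'y', 'T', 'T', '0'(digit), 'G', 'm', 'j', '8'(digit), 'o'
Digits found: 3
Result: 3


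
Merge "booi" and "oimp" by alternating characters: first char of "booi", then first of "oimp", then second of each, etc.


String 1: 'booi'
String 2: 'oimp'
Operation: alternate characters
Pairs: 'b'+'o', 'o'+'i', 'o'+'m', 'i'+'p'
Result: booiomip


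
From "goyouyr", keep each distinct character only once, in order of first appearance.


Input: 'goyouyr'
Operation: keep first occurrence of each character
Scan: s[0]='g' new -> keep; s[1]='o' new -> keep; s[2]='y' new -> keep; s[3]='o' seen -> skip; s[4]='u' new -> keep; s[5]='y' seen -> skip; s[6]='r' new -> keep
Result: goyur


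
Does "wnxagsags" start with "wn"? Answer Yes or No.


Input string: 'wnxagsags'
Prefix to check: 'wn'
First 2 characters of input: 'wn'
Match: True
Result: Yes


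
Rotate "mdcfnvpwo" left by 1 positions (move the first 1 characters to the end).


Input: 'mdcfnvpwo', shift = 1
Operation: split at index 1 and swap parts
Front part s[0:1] = 'm'
Back part s[1:] = 'dcfnvpwo'
Rotated = back + front = 'dcfnvpwo' + 'm'
Result: dcfnvpwom


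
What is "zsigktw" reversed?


Input string: 'zsigktw'
Operation: reverse character order
Original order: 'z' -> 's' -> 'i' -> 'g' -> 'k' -> 't' -> 'w'
Reversed order: 'w' -> 't' -> 'k' -> 'g' -> 'i' -> 's' -> 'z'
Result: wtkgisz


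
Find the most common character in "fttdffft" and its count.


Input: 'fttdffft'
Operation: tally each character
Counts: 'd':1, 'f':4, 't':3
Maximum: 'f' appears 4 times


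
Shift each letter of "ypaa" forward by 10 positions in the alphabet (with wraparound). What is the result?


Input: 'ypaa', shift = 10
Operation: for each letter, (position + 10) mod 26
Mapping: 'y'(24+10=34, 34 mod 26=8)->'i', 'p'(15+10=25)->'z', 'a'(0+10=10)->'k', 'a'(0+10=10)->'k'
Result: izkk


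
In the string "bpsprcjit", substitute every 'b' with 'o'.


Input string: 'bpsprcjit'
Operation: replace 'b' with 'o'
Positions of 'b': 0
After replacement: opsprcjit


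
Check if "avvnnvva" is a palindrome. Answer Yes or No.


Input string: 'avvnnvva'
Reversed: 'avvnnvva'
Compare pairs: s[0]='a' vs s[7]='a' (match), s[1]='v' vs s[6]='v' (match), s[2]='v' vs s[5]='v' (match), s[3]='n' vs s[4]='n' (match)
Palindrome: Yes


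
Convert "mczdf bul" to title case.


Input string: 'mczdf bul'
Operation: capitalize first letter of each word
Word transformations: 'mczdf'->'Mczdf', 'bul'->'Bul'
Result: Mczdf Bul


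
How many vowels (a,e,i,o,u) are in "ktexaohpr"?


Input string: 'ktexaohpr'
Operation: count vowels (a, e, i, o, u)
Scan: s[0]='k', s[1]='t', s[2]='e' (vowel), s[3]='x', s[4]='a' (vowel), s[5]='o' (vowel), s[6]='h', s[7]='p', s[8]='r'
Vowels found: 3
Result: 3


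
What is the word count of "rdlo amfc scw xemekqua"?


Input string: 'rdlo amfc scw xemekqua'
Operation: split by spaces
Words found: 'rdlo', 'amfc', 'scw', 'xemekqua'
Word count: 4


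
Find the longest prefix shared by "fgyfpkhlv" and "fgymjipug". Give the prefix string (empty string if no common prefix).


String 1: 'fgyfpkhlv'
String 2: 'fgymjipug'
Compare position by position:
pos 0: 'f' vs 'f' match
pos 1: 'g' vs 'g' match
pos 2: 'y' vs 'y' match
pos 3: 'f' vs 'm' differ -> stop
Longest common prefix: "fgy" (length 3)


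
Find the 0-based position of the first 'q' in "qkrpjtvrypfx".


Input string: 'qkrpjtvrypfx'
Target: 'q'
Scanning left to right: s[0]='q'
First match at index: 0


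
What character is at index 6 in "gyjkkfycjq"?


Input string: 'gyjkkfycjq'
Operation: get character at index 6
Index mapping: s[0]='g', s[1]='y', s[2]='j', s[3]='k', s[4]='k', s[5]='f', s[6]='y'
Result: 'y'


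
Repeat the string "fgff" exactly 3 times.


Input string: 'fgff'
Operation: repeat 3 times
Concatenation: 'fgff' + 'fgff' + 'fgff'
Result: fgfffgfffgff


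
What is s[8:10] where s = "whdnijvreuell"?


Input string: 'whdnijvreuell'
Operation: slice [8:10]
Extract characters: s[8]='e', s[9]='u'
Result: eu


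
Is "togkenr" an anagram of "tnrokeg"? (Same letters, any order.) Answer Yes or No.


String 1: 'tnrokeg' -> sorted: 'egknort'
String 2: 'togkenr' -> sorted: 'egknort'
Compare sorted forms: 'egknort' == 'egknort'
Anagram: Yes


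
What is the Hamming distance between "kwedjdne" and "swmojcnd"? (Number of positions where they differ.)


String 1: 'kwedjdne'
String 2: 'swmojcnd'
Compare each position: pos 0: 'k'!='s', pos 1: 'w'=='w', pos 2: 'e'!='m', pos 3: 'd'!='o', pos 4: 'j'=='j', pos 5: 'd'!='c', pos 6: 'n'=='n', pos 7: 'e'!='d'
Differing positions: 5
Hamming distance: 5


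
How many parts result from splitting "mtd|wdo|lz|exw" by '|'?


Input string: 'mtd|wdo|lz|exw'
Delimiter: '|'
Split result: 'mtd', 'wdo', 'lz', 'exw'
Number of parts: 4


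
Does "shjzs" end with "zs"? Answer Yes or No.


Input string: 'shjzs'
Suffix to check: 'zs'
Last 2 characters of input: 'zs'
Match: True
Result: Yes


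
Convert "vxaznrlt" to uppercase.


Input string: 'vxaznrlt'
Operation: convert each letter to uppercase
Mapping: 'v'->'V', 'x'->'X', 'a'->'A', 'z'->'Z', 'n'->'N', 'r'->'R', 'l'->'L', 't'->'T'
Result: VXAZNRLT


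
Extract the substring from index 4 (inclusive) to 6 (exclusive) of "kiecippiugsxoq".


Input string: 'kiecippiugsxoq'
Operation: slice [4:6]
Extract characters: s[4]='i', s[5]='p'
Result: ip


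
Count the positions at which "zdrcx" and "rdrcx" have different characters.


String 1: 'zdrcx'
String 2: 'rdrcx'
Compare each position: pos 0: 'z'!='r', pos 1: 'd'=='d', pos 2: 'r'=='r', pos 3: 'c'=='c', pos 4: 'x'=='x'
Differing positions: 1
Hamming distance: 1


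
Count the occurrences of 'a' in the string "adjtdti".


Input string: 'adjtdti'
Target character: 'a'
Scan each position: s[0]='a'
Matches found at indices: 0
Total: 1


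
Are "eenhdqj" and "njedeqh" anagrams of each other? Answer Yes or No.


String 1: 'eenhdqj' -> sorted: 'deehjnq'
String 2: 'njedeqh' -> sorted: 'deehjnq'
Compare sorted forms: 'deehjnq' == 'deehjnq'
Anagram: Yes


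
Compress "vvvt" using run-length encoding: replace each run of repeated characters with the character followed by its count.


Input: 'vvvt'
Operation: identify consecutive runs
Runs: 'vvv' -> v3, 't' -> t1
Encoded: v3t1


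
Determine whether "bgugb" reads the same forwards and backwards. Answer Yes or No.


Input string: 'bgugb'
Reversed: 'bgugb'
Compare pairs: s[0]='b' vs s[4]='b' (match), s[1]='g' vs s[3]='g' (match)
Palindrome: Yes


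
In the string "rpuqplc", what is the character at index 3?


Input string: 'rpuqplc'
Operation: get character at index 3
Index mapping: s[0]='r', s[1]='p', s[2]='u', s[3]='q'
Result: 'q'


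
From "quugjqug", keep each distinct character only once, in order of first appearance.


Input: 'quugjqug'
Operation: keep first occurrence of each character
Scan: s[0]='q' new -> keep; s[1]='u' new -> keep; s[2]='u' seen -> skip; s[3]='g' new -> keep; s[4]='j' new -> keep; s[5]='q' seen -> skip; s[6]='u' seen -> skip; s[7]='g' seen -> skip
Result: qugj


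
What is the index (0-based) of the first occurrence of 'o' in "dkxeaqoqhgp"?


Input string: 'dkxeaqoqhgp'
Target: 'o'
Scanning left to right: s[0]='d', s[1]='k', s[2]='x', s[3]='e', s[4]='a', s[5]='q', s[6]='o'
First match at index: 6


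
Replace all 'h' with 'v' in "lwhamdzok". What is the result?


Input string: 'lwhamdzok'
Operation: replace 'h' with 'v'
Positions of 'h': 2
After replacement: lwvamdzok


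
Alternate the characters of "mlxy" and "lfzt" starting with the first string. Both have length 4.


String 1: 'mlxy'
String 2: 'lfzt'
Operation: alternate characters
Pairs: 'm'+'l', 'l'+'f', 'x'+'z', 'y'+'t'
Result: mllfxzyt


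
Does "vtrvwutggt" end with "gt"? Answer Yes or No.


Input string: 'vtrvwutggt'
Suffix to check: 'gt'
Last 2 characters of input: 'gt'
Match: True
Result: Yes


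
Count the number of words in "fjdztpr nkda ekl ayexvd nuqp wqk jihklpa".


Input string: 'fjdztpr nkda ekl ayexvd nuqp wqk jihklpa'
Operation: split by spaces
Words found: 'fjdztpr', 'nkda', 'ekl', 'ayexvd', 'nuqp', 'wqk', 'jihklpa'
Word count: 7


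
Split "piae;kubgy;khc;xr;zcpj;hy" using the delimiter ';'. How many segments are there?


Input string: 'piae;kubgy;khc;xr;zcpj;hy'
Delimiter: ';'
Split result: 'piae', 'kubgy', 'khc', 'xr', 'zcpj', 'hy'
Number of parts: 6


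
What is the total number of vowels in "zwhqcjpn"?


Input string: 'zwhqcjpn'
Operation: count vowels (a, e, i, o, u)
Scan: s[0]='z', s[1]='w', s[2]='h', s[3]='q', s[4]='c', s[5]='j', s[6]='p', s[7]='n'
Vowels found: 0
Result: 0


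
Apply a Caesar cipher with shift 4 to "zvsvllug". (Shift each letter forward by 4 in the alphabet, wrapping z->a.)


Input: 'zvsvllug', shift = 4
Operation: for each letter, (position + 4) mod 26
Mapping: 'z'(25+4=29, 29 mod 26=3)->'d', 'v'(21+4=25)->'z', 's'(18+4=22)->'w', 'v'(21+4=25)->'z', 'l'(11+4=15)->'p', 'l'(11+4=15)->'p', 'u'(20+4=24)->'y', 'g'(6+4=10)->'k'
Result: dzwzppyk


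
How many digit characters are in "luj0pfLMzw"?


Input string: 'luj0pfLMzw'
Operation: count digit characters (0-9)
Scan: 'l', 'u', 'j', '0'(digit), 'p', 'f', 'L', 'M', 'z', 'w'
Digits found: 1
Result: 1


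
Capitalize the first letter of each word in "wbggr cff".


Input string: 'wbggr cff'
Operation: capitalize first letter of each word
Word transformations: 'wbggr'->'Wbggr', 'cff'->'Cff'
Result: Wbggr Cff


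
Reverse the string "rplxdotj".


Input string: 'rplxdotj'
Operation: reverse character order
Original order: 'r' -> 'p' -> 'l' -> 'x' -> 'd' -> 'o' -> 't' -> 'j'
Reversed order: 'j' -> 't' -> 'o' -> 'd' -> 'x' -> 'l' -> 'p' -> 'r'
Result: jtodxlpr


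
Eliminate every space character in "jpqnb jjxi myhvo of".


Input string: 'jpqnb jjxi myhvo of'
Operation: remove all spaces
Words: 'jpqnb', 'jjxi', 'myhvo', 'of'
Join without spaces: jpqnbjjximyhvoof


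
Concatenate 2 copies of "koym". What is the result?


Input string: 'koym'
Operation: repeat 2 times
Concatenation: 'koym' + 'koym'
Result: koymkoym


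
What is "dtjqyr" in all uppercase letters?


Input string: 'dtjqyr'
Operation: convert each letter to uppercase
Mapping: 'd'->'D', 't'->'T', 'j'->'J', 'q'->'Q', 'y'->'Y', 'r'->'R'
Result: DTJQYR


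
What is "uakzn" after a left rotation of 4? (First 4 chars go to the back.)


Input: 'uakzn', shift = 4
Operation: split at index 4 and swap parts
Front part s[0:4] = 'uakz'
Back part s[4:] = 'n'
Rotated = back + front = 'n' + 'uakz'
Result: nuakz


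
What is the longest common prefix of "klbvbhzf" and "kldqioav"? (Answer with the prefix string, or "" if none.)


String 1: 'klbvbhzf'
String 2: 'kldqioav'
Compare position by position:
pos 0: 'k' vs 'k' match
pos 1: 'l' vs 'l' match
pos 2: 'b' vs 'd' differ -> stop
Longest common prefix: "kl" (length 2)


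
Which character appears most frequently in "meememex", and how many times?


Input: 'meememex'
Operation: tally each character
Counts: 'e':4, 'm':3, 'x':1
Maximum: 'e' appears 4 times


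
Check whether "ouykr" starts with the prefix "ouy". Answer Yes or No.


Input string: 'ouykr'
Prefix to check: 'ouy'
First 3 characters of input: 'ouy'
Match: True
Result: Yes


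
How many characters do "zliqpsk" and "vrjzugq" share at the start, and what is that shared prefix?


String 1: 'zliqpsk'
String 2: 'vrjzugq'
Compare position by position:
pos 0: 'z' vs 'v' differ -> stop
Longest common prefix: "" (length 0)


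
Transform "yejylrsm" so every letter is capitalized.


Input string: 'yejylrsm'
Operation: convert each letter to uppercase
Mapping: 'y'->'Y', 'e'->'E', 'j'->'J', 'y'->'Y', 'l'->'L', 'r'->'R', 's'->'S', 'm'->'M'
Result: YEJYLRSM


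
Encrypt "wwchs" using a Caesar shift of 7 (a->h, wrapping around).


Input: 'wwchs', shift = 7
Operation: for each letter, (position + 7) mod 26
Mapping: 'w'(22+7=29, 29 mod 26=3)->'d', 'w'(22+7=29, 29 mod 26=3)->'d', 'c'(2+7=9)->'j', 'h'(7+7=14)->'o', 's'(18+7=25)->'z'
Result: ddjoz


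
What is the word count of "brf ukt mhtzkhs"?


Input string: 'brf ukt mhtzkhs'
Operation: split by spaces
Words found: 'brf', 'ukt', 'mhtzkhs'
Word count: 3


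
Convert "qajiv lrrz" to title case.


Input string: 'qajiv lrrz'
Operation: capitalize first letter of each word
Word transformations: 'qajiv'->'Qajiv', 'lrrz'->'Lrrz'
Result: Qajiv Lrrz


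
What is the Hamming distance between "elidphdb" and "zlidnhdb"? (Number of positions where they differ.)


String 1: 'elidphdb'
String 2: 'zlidnhdb'
Compare each position: pos 0: 'e'!='z', pos 1: 'l'=='l', pos 2: 'i'=='i', pos 3: 'd'=='d', pos 4: 'p'!='n', pos 5: 'h'=='h', pos 6: 'd'=='d', pos 7: 'b'=='b'
Differing positions: 2
Hamming distance: 2


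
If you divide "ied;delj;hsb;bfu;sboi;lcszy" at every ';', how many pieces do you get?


Input string: 'ied;delj;hsb;bfu;sboi;lcszy'
Delimiter: ';'
Split result: 'ied', 'delj', 'hsb', 'bfu', 'sboi', 'lcszy'
Number of parts: 6


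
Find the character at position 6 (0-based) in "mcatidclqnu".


Input string: 'mcatidclqnu'
Operation: get character at index 6
Index mapping: s[0]='m', s[1]='c', s[2]='a', s[3]='t', s[4]='i', s[5]='d', s[6]='c'
Result: 'c'


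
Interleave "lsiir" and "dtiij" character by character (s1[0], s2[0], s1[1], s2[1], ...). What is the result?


String 1: 'lsiir'
String 2: 'dtiij'
Operation: alternate characters
Pairs: 'l'+'d', 's'+'t', 'i'+'i', 'i'+'i', 'r'+'j'
Result: ldstiiiirj


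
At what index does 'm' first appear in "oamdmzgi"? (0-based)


Input string: 'oamdmzgi'
Target: 'm'
Scanning left to right: s[0]='o', s[1]='a', s[2]='m'
First match at index: 2


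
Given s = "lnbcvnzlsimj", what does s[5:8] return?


Input string: 'lnbcvnzlsimj'
Operation: slice [5:8]
Extract characters: s[5]='n', s[6]='z', s[7]='l'
Result: nzl


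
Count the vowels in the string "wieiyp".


Input string: 'wieiyp'
Operation: count vowels (a, e, i, o, u)
Scan: s[0]='w', s[1]='i' (vowel), s[2]='e' (vowel), s[3]='i' (vowel), s[4]='y', s[5]='p'
Vowels found: 3
Result: 3


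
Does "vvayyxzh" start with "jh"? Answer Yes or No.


Input string: 'vvayyxzh'
Prefix to check: 'jh'
First 2 characters of input: 'vv'
Match: False
Result: No


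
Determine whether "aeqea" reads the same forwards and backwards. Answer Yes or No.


Input string: 'aeqea'
Reversed: 'aeqea'
Compare pairs: s[0]='a' vs s[4]='a' (match), s[1]='e' vs s[3]='e' (match)
Palindrome: Yes


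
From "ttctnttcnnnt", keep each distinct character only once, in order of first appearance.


Input: 'ttctnttcnnnt'
Operation: keep first occurrence of each character
Scan: s[0]='t' new -> keep; s[1]='t' seen -> skip; s[2]='c' new -> keep; s[3]='t' seen -> skip; s[4]='n' new -> keep; s[5]='t' seen -> skip; s[6]='t' seen -> skip; s[7]='c' seen -> skip; s[8]='n' seen -> skip; s[9]='n' seen -> skip; s[10]='n' seen -> skip; s[11]='t' seen -> skip
Result: tcn


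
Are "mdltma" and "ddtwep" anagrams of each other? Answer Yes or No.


String 1: 'mdltma' -> sorted: 'adlmmt'
String 2: 'ddtwep' -> sorted: 'ddeptw'
Compare sorted forms: 'adlmmt' != 'ddeptw'
Anagram: No


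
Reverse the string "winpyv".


Input string: 'winpyv'
Operation: reverse character order
Original order: 'w' -> 'i' -> 'n' -> 'p' -> 'y' -> 'v'
Reversed order: 'v' -> 'y' -> 'p' -> 'n' -> 'i' -> 'w'
Result: vypniw


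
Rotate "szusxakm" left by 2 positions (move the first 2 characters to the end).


Input: 'szusxakm', shift = 2
Operation: split at index 2 and swap parts
Front part s[0:2] = 'sz'
Back part s[2:] = 'usxakm'
Rotated = back + front = 'usxakm' + 'sz'
Result: usxakmsz


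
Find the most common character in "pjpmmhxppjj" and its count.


Input: 'pjpmmhxppjj'
Operation: tally each character
Counts: 'h':1, 'j':3, 'm':2, 'p':4, 'x':1
Maximum: 'p' appears 4 times


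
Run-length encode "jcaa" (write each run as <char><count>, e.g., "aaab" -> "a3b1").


Input: 'jcaa'
Operation: identify consecutive runs
Runs: 'j' -> j1, 'c' -> c1, 'aa' -> a2
Encoded: j1c1a2


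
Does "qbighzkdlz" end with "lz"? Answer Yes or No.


Input string: 'qbighzkdlz'
Suffix to check: 'lz'
Last 2 characters of input: 'lz'
Match: True
Result: Yes


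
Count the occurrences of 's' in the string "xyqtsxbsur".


Input string: 'xyqtsxbsur'
Target character: 's'
Scan each position: s[4]='s', s[7]='s'
Matches found at indices: 4, 7
Total: 2


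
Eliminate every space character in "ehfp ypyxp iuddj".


Input string: 'ehfp ypyxp iuddj'
Operation: remove all spaces
Words: 'ehfp', 'ypyxp', 'iuddj'
Join without spaces: ehfpypyxpiuddj


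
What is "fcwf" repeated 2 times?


Input string: 'fcwf'
Operation: repeat 2 times
Concatenation: 'fcwf' + 'fcwf'
Result: fcwffcwf


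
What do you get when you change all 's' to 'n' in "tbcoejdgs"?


Input string: 'tbcoejdgs'
Operation: replace 's' with 'n'
Positions of 's': 8
After replacement: tbcoejdgn


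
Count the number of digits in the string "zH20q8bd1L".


Input string: 'zH20q8bd1L'
Operation: count digit characters (0-9)
Scan: 'z', 'H', '2'(digit), '0'(digit), 'q', '8'(digit), 'b', 'd', '1'(digit), 'L'
Digits found: 4
Result: 4


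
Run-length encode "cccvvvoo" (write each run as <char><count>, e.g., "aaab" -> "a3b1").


Input: 'cccvvvoo'
Operation: identify consecutive runs
Runs: 'ccc' -> c3, 'vvv' -> v3, 'oo' -> o2
Encoded: c3v3o2


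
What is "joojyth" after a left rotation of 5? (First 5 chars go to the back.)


Input: 'joojyth', shift = 5
Operation: split at index 5 and swap parts
Front part s[0:5] = 'joojy'
Back part s[5:] = 'th'
Rotated = back + front = 'th' + 'joojy'
Result: thjoojy


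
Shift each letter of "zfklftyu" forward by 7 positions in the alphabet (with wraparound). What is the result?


Input: 'zfklftyu', shift = 7
Operation: for each letter, (position + 7) mod 26
Mapping: 'z'(25+7=32, 32 mod 26=6)->'g', 'f'(5+7=12)->'m', 'k'(10+7=17)->'r', 'l'(11+7=18)->'s', 'f'(5+7=12)->'m', 't'(19+7=26, 26 mod 26=0)->'a', 'y'(24+7=31, 31 mod 26=5)->'f', 'u'(20+7=27, 27 mod 26=1)->'b'
Result: gmrsmafb


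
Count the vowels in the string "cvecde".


Input string: 'cvecde'
Operation: count vowels (a, e, i, o, u)
Scan: s[0]='c', s[1]='v', s[2]='e' (vowel), s[3]='c', s[4]='d', s[5]='e' (vowel)
Vowels found: 2
Result: 2


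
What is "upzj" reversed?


Input string: 'upzj'
Operation: reverse character order
Original order: 'u' -> 'p' -> 'z' -> 'j'
Reversed order: 'j' -> 'z' -> 'p' -> 'u'
Result: jzpu


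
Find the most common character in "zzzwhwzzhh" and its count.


Input: 'zzzwhwzzhh'
Operation: tally each character
Counts: 'h':3, 'w':2, 'z':5
Maximum: 'z' appears 5 times


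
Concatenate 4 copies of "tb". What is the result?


Input string: 'tb'
Operation: repeat 4 times
Concatenation: 'tb' + 'tb' + 'tb' + 'tb'
Result: tbtbtbtb


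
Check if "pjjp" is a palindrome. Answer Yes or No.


Input string: 'pjjp'
Reversed: 'pjjp'
Compare pairs: s[0]='p' vs s[3]='p' (match), s[1]='j' vs s[2]='j' (match)
Palindrome: Yes


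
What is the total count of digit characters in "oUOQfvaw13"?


Input string: 'oUOQfvaw13'
Operation: count digit characters (0-9)
Scan: 'o', 'U', 'O', 'Q', 'f', 'v', 'a', 'w', '1'(digit), '3'(digit)
Digits found: 2
Result: 2


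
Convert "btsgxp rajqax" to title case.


Input string: 'btsgxp rajqax'
Operation: capitalize first letter of each word
Word transformations: 'btsgxp'->'Btsgxp', 'rajqax'->'Rajqax'
Result: Btsgxp Rajqax


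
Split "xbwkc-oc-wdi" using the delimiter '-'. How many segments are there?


Input string: 'xbwkc-oc-wdi'
Delimiter: '-'
Split result: 'xbwkc', 'oc', 'wdi'
Number of parts: 3


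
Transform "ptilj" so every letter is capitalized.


Input string: 'ptilj'
Operation: convert each letter to uppercase
Mapping: 'p'->'P', 't'->'T', 'i'->'I', 'l'->'L', 'j'->'J'
Result: PTILJ


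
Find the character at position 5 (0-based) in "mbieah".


Input string: 'mbieah'
Operation: get character at index 5
Index mapping: s[0]='m', s[1]='b', s[2]='i', s[3]='e', s[4]='a', s[5]='h'
Result: 'h'


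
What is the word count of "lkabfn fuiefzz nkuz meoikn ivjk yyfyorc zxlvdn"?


Input string: 'lkabfn fuiefzz nkuz meoikn ivjk yyfyorc zxlvdn'
Operation: split by spaces
Words found: 'lkabfn', 'fuiefzz', 'nkuz', 'meoikn', 'ivjk', 'yyfyorc', 'zxlvdn'
Word count: 7


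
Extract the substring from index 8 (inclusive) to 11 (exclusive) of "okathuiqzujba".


Input string: 'okathuiqzujba'
Operation: slice [8:11]
Extract characters: s[8]='z', s[9]='u', s[10]='j'
Result: zuj


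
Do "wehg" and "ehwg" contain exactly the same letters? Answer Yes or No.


String 1: 'wehg' -> sorted: 'eghw'
String 2: 'ehwg' -> sorted: 'eghw'
Compare sorted forms: 'eghw' == 'eghw'
Anagram: Yes


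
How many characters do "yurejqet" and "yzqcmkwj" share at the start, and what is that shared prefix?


String 1: 'yurejqet'
String 2: 'yzqcmkwj'
Compare position by position:
pos 0: 'y' vs 'y' match
pos 1: 'u' vs 'z' differ -> stop
Longest common prefix: "y" (length 1)


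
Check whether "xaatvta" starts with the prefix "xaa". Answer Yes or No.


Input string: 'xaatvta'
Prefix to check: 'xaa'
First 3 characters of input: 'xaa'
Match: True
Result: Yes


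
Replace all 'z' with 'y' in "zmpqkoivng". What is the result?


Input string: 'zmpqkoivng'
Operation: replace 'z' with 'y'
Positions of 'z': 0
After replacement: ympqkoivng


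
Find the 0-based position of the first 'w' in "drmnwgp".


Input string: 'drmnwgp'
Target: 'w'
Scanning left to right: s[0]='d', s[1]='r', s[2]='m', s[3]='n', s[4]='w'
First match at index: 4


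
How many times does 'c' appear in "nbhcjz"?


Input string: 'nbhcjz'
Target character: 'c'
Scan each position: s[3]='c'
Matches found at indices: 3
Total: 1


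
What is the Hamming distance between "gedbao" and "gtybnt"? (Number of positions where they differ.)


String 1: 'gedbao'
String 2: 'gtybnt'
Compare each position: pos 0: 'g'=='g', pos 1: 'e'!='t', pos 2: 'd'!='y', pos 3: 'b'=='b', pos 4: 'a'!='n', pos 5: 'o'!='t'
Differing positions: 4
Hamming distance: 4


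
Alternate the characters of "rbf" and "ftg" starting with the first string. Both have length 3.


String 1: 'rbf'
String 2: 'ftg'
Operation: alternate characters
Pairs: 'r'+'f', 'b'+'t', 'f'+'g'
Result: rfbtfg


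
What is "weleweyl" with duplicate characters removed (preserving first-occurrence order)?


Input: 'weleweyl'
Operation: keep first occurrence of each character
Scan: s[0]='w' new -> keep; s[1]='e' new -> keep; s[2]='l' new -> keep; s[3]='e' seen -> skip; s[4]='w' seen -> skip; s[5]='e' seen -> skip; s[6]='y' new -> keep; s[7]='l' seen -> skip
Result: wely


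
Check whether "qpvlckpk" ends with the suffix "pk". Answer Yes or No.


Input string: 'qpvlckpk'
Suffix to check: 'pk'
Last 2 characters of input: 'pk'
Match: True
Result: Yes


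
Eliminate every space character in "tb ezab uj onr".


Input string: 'tb ezab uj onr'
Operation: remove all spaces
Words: 'tb', 'ezab', 'uj', 'onr'
Join without spaces: tbezabujonr


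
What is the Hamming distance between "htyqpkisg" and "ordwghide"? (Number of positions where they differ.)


String 1: 'htyqpkisg'
String 2: 'ordwghide'
Compare each position: pos 0: 'h'!='o', pos 1: 't'!='r', pos 2: 'y'!='d', pos 3: 'q'!='w', pos 4: 'p'!='g', pos 5: 'k'!='h', pos 6: 'i'=='i', pos 7: 's'!='d', pos 8: 'g'!='e'
Differing positions: 8
Hamming distance: 8


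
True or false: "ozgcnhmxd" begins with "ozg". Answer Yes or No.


Input string: 'ozgcnhmxd'
Prefix to check: 'ozg'
First 3 characters of input: 'ozg'
Match: True
Result: Yes


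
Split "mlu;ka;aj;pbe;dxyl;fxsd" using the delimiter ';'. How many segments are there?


Input string: 'mlu;ka;aj;pbe;dxyl;fxsd'
Delimiter: ';'
Split result: 'mlu', 'ka', 'aj', 'pbe', 'dxyl', 'fxsd'
Number of parts: 6


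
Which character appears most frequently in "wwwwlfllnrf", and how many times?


Input: 'wwwwlfllnrf'
Operation: tally each character
Counts: 'f':2, 'l':3, 'n':1, 'r':1, 'w':4
Maximum: 'w' appears 4 times


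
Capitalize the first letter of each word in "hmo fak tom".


Input string: 'hmo fak tom'
Operation: capitalize first letter of each word
Word transformations: 'hmo'->'Hmo', 'fak'->'Fak', 'tom'->'Tom'
Result: Hmo Fak Tom


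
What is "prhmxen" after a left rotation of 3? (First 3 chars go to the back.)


Input: 'prhmxen', shift = 3
Operation: split at index 3 and swap parts
Front part s[0:3] = 'prh'
Back part s[3:] = 'mxen'
Rotated = back + front = 'mxen' + 'prh'
Result: mxenprh


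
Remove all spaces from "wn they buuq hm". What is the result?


Input string: 'wn they buuq hm'
Operation: remove all spaces
Words: 'wn', 'they', 'buuq', 'hm'
Join without spaces: wntheybuuqhm


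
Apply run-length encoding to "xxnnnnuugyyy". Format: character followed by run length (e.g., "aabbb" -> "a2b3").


Input: 'xxnnnnuugyyy'
Operation: identify consecutive runs
Runs: 'xx' -> x2, 'nnnn' -> n4, 'uu' -> u2, 'g' -> g1, 'yyy' -> y3
Encoded: x2n4u2g1y3


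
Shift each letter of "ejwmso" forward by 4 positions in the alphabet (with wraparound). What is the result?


Input: 'ejwmso', shift = 4
Operation: for each letter, (position + 4) mod 26
Mapping: 'e'(4+4=8)->'i', 'j'(9+4=13)->'n', 'w'(22+4=26, 26 mod 26=0)->'a', 'm'(12+4=16)->'q', 's'(18+4=22)->'w', 'o'(14+4=18)->'s'
Result: inaqws


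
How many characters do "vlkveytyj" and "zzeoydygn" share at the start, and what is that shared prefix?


String 1: 'vlkveytyj'
String 2: 'zzeoydygn'
Compare position by position:
pos 0: 'v' vs 'z' differ -> stop
Longest common prefix: "" (length 0)


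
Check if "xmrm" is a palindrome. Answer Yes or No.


Input string: 'xmrm'
Reversed: 'mrmx'
Compare pairs: s[0]='x' vs s[3]='m' (mismatch), s[1]='m' vs s[2]='r' (mismatch)
Palindrome: No


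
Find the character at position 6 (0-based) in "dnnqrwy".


Input string: 'dnnqrwy'
Operation: get character at index 6
Index mapping: s[0]='d', s[1]='n', s[2]='n', s[3]='q', s[4]='r', s[5]='w', s[6]='y'
Result: 'y'


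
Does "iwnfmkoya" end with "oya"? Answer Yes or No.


Input string: 'iwnfmkoya'
Suffix to check: 'oya'
Last 3 characters of input: 'oya'
Match: True
Result: Yes


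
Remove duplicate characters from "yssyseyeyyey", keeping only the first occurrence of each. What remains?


Input: 'yssyseyeyyey'
Operation: keep first occurrence of each character
Scan: s[0]='y' new -> keep; s[1]='s' new -> keep; s[2]='s' seen -> skip; s[3]='y' seen -> skip; s[4]='s' seen -> skip; s[5]='e' new -> keep; s[6]='y' seen -> skip; s[7]='e' seen -> skip; s[8]='y' seen -> skip; s[9]='y' seen -> skip; s[10]='e' seen -> skip; s[11]='y' seen -> skip
Result: yse


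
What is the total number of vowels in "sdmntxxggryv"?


Input string: 'sdmntxxggryv'
Operation: count vowels (a, e, i, o, u)
Scan: s[0]='s', s[1]='d', s[2]='m', s[3]='n', s[4]='t', s[5]='x', s[6]='x', s[7]='g', s[8]='g', s[9]='r', s[10]='y', s[11]='v'
Vowels found: 0
Result: 0


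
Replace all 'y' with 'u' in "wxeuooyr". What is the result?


Input string: 'wxeuooyr'
Operation: replace 'y' with 'u'
Positions of 'y': 6
After replacement: wxeuoour


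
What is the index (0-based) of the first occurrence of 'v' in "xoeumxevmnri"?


Input string: 'xoeumxevmnri'
Target: 'v'
Scanning left to right: s[0]='x', s[1]='o', s[2]='e', s[3]='u', s[4]='m', s[5]='x', s[6]='e', s[7]='v'
First match at index: 7


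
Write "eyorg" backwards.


Input string: 'eyorg'
Operation: reverse character order
Original order: 'e' -> 'y' -> 'o' -> 'r' -> 'g'
Reversed order: 'g' -> 'r' -> 'o' -> 'y' -> 'e'
Result: groye


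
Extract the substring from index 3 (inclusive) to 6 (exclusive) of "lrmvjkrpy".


Input string: 'lrmvjkrpy'
Operation: slice [3:6]
Extract characters: s[3]='v', s[4]='j', s[5]='k'
Result: vjk


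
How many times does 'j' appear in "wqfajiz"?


Input string: 'wqfajiz'
Target character: 'j'
Scan each position: s[4]='j'
Matches found at indices: 4
Total: 1


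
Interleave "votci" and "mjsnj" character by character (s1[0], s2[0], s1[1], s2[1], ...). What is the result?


String 1: 'votci'
String 2: 'mjsnj'
Operation: alternate characters
Pairs: 'v'+'m', 'o'+'j', 't'+'s', 'c'+'n', 'i'+'j'
Result: vmojtscnij


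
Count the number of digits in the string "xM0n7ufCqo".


Input string: 'xM0n7ufCqo'
Operation: count digit characters (0-9)
Scan: 'x', 'M', '0'(digit), 'n', '7'(digit), 'u', 'f', 'C', 'q', 'o'
Digits found: 2
Result: 2


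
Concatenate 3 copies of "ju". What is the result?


Input string: 'ju'
Operation: repeat 3 times
Concatenation: 'ju' + 'ju' + 'ju'
Result: jujuju


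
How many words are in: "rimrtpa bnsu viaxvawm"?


Input string: 'rimrtpa bnsu viaxvawm'
Operation: split by spaces
Words found: 'rimrtpa', 'bnsu', 'viaxvawm'
Word count: 3


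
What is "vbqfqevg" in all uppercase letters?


Input string: 'vbqfqevg'
Operation: convert each letter to uppercase
Mapping: 'v'->'V', 'b'->'B', 'q'->'Q', 'f'->'F', 'q'->'Q', 'e'->'E', 'v'->'V', 'g'->'G'
Result: VBQFQEVG


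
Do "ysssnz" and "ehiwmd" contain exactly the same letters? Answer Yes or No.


String 1: 'ysssnz' -> sorted: 'nsssyz'
String 2: 'ehiwmd' -> sorted: 'dehimw'
Compare sorted forms: 'nsssyz' != 'dehimw'
Anagram: No


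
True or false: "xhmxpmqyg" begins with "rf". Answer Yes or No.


Input string: 'xhmxpmqyg'
Prefix to check: 'rf'
First 2 characters of input: 'xh'
Match: False
Result: No


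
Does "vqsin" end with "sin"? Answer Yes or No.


Input string: 'vqsin'
Suffix to check: 'sin'
Last 3 characters of input: 'sin'
Match: True
Result: Yes


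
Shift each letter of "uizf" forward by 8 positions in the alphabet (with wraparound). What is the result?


Input: 'uizf', shift = 8
Operation: for each letter, (position + 8) mod 26
Mapping: 'u'(20+8=28, 28 mod 26=2)->'c', 'i'(8+8=16)->'q', 'z'(25+8=33, 33 mod 26=7)->'h', 'f'(5+8=13)->'n'
Result: cqhn


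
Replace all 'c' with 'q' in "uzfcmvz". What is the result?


Input string: 'uzfcmvz'
Operation: replace 'c' with 'q'
Positions of 'c': 3
After replacement: uzfqmvz


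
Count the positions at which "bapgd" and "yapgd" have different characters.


String 1: 'bapgd'
String 2: 'yapgd'
Compare each position: pos 0: 'b'!='y', pos 1: 'a'=='a', pos 2: 'p'=='p', pos 3: 'g'=='g', pos 4: 'd'=='d'
Differing positions: 1
Hamming distance: 1


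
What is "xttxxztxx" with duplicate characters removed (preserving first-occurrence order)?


Input: 'xttxxztxx'
Operation: keep first occurrence of each character
Scan: s[0]='x' new -> keep; s[1]='t' new -> keep; s[2]='t' seen -> skip; s[3]='x' seen -> skip; s[4]='x' seen -> skip; s[5]='z' new -> keep; s[6]='t' seen -> skip; s[7]='x' seen -> skip; s[8]='x' seen -> skip
Result: xtz


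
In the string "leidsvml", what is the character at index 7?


Input string: 'leidsvml'
Operation: get character at index 7
Index mapping: s[0]='l', s[1]='e', s[2]='i', s[3]='d', s[4]='s', s[5]='v', s[6]='m', s[7]='l'
Result: 'l'
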